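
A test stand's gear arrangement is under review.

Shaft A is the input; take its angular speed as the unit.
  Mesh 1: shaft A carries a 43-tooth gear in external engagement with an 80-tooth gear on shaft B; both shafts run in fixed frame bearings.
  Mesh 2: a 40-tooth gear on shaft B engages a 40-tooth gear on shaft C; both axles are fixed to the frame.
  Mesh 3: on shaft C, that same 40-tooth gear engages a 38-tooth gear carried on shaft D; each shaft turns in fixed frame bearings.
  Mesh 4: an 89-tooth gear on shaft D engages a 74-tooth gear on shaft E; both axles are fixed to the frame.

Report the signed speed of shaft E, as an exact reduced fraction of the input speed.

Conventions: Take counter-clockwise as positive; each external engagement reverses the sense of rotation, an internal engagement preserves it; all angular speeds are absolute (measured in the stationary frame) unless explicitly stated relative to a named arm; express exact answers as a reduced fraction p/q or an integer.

3827/5624

4-mesh fixed-axis compound train (all bearings frame-fixed)
mesh 1 [43T→80T]: |ω|/ω_in = 1×43/80 = 43/80, sense flips to −
mesh 2 [40T→40T]: |ω|/ω_in = (43/80)×40/40 = 43/80, sense flips to +
mesh 3 [40T→38T]: |ω|/ω_in = (43/80)×40/38 = 43/76, sense flips to −
mesh 4 [89T→74T]: |ω|/ω_in = (43/76)×89/74 = 3827/5624, sense flips to +
signed output speed (× input speed) = 3827/5624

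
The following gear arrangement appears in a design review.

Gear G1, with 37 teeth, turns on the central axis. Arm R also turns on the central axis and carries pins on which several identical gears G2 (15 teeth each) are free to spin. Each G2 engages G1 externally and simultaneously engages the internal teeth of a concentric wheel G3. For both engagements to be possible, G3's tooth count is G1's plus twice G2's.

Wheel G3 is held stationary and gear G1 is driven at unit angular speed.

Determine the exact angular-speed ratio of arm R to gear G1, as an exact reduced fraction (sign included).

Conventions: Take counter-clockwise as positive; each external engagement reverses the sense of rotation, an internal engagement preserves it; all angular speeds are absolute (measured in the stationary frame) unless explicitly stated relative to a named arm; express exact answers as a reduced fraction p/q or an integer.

planetary set (37T centre, 15T on arm, 67T internal) — Willis relation
ring teeth: 37 + 2·15 = 67
37(ω_sun−ω_arm) = −67(ω_ring−ω_arm),  ω_ring = 0, ω_sun = 1
37(1−ω_arm) = −67(0−ω_arm)  ⇒  104·ω_arm = 37  ⇒  ω_arm = 37/104
ω_out/ω_in = 37/104

37/104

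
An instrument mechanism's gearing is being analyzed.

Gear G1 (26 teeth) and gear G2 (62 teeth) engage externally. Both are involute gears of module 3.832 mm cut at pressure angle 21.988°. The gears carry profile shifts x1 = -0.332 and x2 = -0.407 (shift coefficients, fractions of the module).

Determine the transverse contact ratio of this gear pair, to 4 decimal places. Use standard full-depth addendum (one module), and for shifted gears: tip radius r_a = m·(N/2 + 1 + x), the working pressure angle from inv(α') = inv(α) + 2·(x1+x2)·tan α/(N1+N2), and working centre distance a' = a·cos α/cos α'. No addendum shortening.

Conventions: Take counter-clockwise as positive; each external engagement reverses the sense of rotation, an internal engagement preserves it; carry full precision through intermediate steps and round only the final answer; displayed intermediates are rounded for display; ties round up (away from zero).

single-mesh involute tooth geometry (26T engaging 62T at module 3.832)
base radii: r_b1 = 46.192498, r_b2 = 110.151342
tip radii: r_a1 = 52.375776, r_a2 = 121.064376
inv(α') = inv(21.988°) + 2·(-0.332-0.407)·tan α/(26+62) = 0.01323791  ⇒  α' = 19.24913°
a' = a·cos α / cos α' = 168.6080·cos 21.988°/cos 19.24913° = 165.601985
action lengths: √(r_a1²−r_b1²) = 24.687548, √(r_a2²−r_b2²) = 50.232111
base pitch p_b = π·m·cos α = 11.162924
CR = (24.687548 + 50.232111 − 165.601985·sin 19.24913°)/11.162924 = 1.820723
contact ratio ≈ 1.8207

1.8207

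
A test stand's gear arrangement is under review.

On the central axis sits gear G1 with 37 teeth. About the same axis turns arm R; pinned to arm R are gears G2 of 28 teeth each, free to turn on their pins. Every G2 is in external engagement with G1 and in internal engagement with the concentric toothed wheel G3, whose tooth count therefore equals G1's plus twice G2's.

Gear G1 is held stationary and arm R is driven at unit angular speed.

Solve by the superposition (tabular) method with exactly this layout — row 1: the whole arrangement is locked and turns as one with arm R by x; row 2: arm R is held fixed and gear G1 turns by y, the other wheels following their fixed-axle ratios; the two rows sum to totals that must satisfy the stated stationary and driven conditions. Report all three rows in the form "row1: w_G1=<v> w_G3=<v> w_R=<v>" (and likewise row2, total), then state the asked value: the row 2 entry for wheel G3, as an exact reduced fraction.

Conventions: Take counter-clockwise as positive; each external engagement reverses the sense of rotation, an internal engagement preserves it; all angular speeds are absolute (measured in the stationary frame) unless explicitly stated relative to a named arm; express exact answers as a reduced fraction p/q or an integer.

row1: w_G1=1 w_G3=1 w_R=1
row2: w_G1=-1 w_G3=37/93 w_R=0
total: w_G1=0 w_G3=130/93 w_R=1
asked value: 37/93

topology: planetary set — G1 37T / G2 28T / G3 93T, arm = carrier (Willis)
row 1: whole set turns with the arm by x
row 2 — arm fixed, fixed-axis ratios: sun y, ring −(37/93)·y, arm 0
boundary: total ω_sun = x + y = 0 and total ω_arm = x = 1  ⇒  y = -1, x = 1
row 2 ring = −(37/93)·(-1) = 37/93
totals (row 1 + row 2): sun 1 + (-1) = 0, ring 1 + 37/93 = 130/93, arm 1 + 0 = 1
asked cell (row2, ring) = 37/93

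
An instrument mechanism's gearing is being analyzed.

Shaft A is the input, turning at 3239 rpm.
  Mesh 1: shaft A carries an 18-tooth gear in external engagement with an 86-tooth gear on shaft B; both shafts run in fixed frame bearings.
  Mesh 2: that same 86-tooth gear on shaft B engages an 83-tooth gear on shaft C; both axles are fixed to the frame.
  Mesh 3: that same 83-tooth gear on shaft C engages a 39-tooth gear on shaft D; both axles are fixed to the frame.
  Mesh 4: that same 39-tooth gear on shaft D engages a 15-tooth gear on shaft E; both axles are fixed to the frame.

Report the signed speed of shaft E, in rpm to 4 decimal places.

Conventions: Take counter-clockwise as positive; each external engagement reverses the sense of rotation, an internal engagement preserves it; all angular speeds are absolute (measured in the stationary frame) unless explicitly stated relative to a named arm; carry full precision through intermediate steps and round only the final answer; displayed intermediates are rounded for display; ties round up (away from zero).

+3886.8000 rpm

topology: fixed-axis compound train — 4 meshes, A→E
mesh 1 [18T→86T]: ω = 3239.0000×18/86 = 677.9302 rpm, sense flips to −
mesh 2 [86T→83T]: ω = 677.9302×86/83 = 702.4337 rpm, sense flips to +
mesh 3 [83T→39T]: ω = 702.4337×83/39 = 1494.9231 rpm, sense flips to −
mesh 4 [39T→15T]: ω = 1494.9231×39/15 = 3886.8000 rpm, sense flips to +
signed output speed = +3886.8000 rpm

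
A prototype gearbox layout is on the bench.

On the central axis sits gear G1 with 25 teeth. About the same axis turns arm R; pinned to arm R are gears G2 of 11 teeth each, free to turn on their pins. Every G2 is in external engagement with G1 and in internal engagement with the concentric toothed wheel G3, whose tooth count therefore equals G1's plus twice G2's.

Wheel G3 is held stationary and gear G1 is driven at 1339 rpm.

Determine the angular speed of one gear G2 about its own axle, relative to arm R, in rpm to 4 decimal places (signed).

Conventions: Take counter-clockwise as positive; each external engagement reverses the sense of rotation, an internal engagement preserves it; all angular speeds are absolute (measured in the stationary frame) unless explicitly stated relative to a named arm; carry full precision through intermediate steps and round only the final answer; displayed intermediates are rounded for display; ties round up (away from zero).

planetary set (25T centre, 11T on arm, 47T internal) — Willis relation
normalise by the input: solve with ω_sun = 1, then scale by 1339 rpm
ring teeth: 25 + 2·11 = 47
25(ω_sun−ω_arm) = −47(ω_ring−ω_arm),  ω_ring = 0, ω_sun = 1
25(1−ω_arm) = −47(0−ω_arm)  ⇒  72·ω_arm = 25  ⇒  ω_arm = 25/72
sun–planet mesh: 25·(1−25/72) = −11·(ω_p−ω_arm)  ⇒  ω_p−ω_arm = -1175/792
scale: ω_p−ω_arm = -1175/792 × 1339 rpm = -1986.5215 rpm

-1986.5215 rpm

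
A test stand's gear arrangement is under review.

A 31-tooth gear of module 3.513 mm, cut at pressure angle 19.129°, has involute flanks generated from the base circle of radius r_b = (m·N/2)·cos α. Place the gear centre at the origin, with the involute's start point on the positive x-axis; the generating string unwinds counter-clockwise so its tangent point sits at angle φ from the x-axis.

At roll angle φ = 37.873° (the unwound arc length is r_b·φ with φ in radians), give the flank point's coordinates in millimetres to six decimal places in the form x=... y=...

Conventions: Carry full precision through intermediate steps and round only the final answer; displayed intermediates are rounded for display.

recognized (one wheel, involute flank): single-mesh tooth geometry, m = 3.513, N = 31
pitch radius r_p = m·N/2 = 3.513·31/2 = 54.451500
base radius r_b = r_p·cos α = 54.451500·cos 19.129° = 51.444861
roll angle φ = 37.873° = 0.66100855 rad
x = r_b·(cos φ + φ·sin φ) = 61.485632
y = r_b·(sin φ − φ·cos φ) = 4.739650

x=61.485632 y=4.739650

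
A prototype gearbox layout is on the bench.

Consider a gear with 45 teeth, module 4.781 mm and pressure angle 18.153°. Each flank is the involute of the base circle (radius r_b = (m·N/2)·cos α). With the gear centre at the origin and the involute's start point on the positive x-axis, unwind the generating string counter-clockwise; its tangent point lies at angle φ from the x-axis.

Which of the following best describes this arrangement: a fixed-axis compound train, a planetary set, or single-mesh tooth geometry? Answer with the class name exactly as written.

single-mesh tooth geometry

topology: single-mesh involute geometry — m = 4.781, N = 45
classification: single-mesh tooth geometry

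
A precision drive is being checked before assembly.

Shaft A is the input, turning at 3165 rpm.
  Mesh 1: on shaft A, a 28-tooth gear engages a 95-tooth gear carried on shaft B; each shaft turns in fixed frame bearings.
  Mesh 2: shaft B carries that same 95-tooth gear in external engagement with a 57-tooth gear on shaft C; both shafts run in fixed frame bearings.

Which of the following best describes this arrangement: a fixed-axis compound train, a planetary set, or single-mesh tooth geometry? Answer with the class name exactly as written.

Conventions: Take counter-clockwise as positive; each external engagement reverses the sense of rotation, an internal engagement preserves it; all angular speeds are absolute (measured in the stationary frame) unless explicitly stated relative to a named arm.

fixed-axis compound train

recognized (3 fixed axles, 2 meshes): fixed-axis compound train
classification: fixed-axis compound train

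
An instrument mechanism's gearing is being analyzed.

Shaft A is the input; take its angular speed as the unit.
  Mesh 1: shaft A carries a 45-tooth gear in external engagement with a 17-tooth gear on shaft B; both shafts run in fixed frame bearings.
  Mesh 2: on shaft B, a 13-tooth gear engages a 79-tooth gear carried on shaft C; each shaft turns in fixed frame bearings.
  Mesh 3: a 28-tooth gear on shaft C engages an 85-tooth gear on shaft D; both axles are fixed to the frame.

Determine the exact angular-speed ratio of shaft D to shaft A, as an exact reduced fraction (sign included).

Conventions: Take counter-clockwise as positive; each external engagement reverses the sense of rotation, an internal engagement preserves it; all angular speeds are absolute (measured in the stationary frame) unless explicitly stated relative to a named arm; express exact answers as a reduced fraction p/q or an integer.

-3276/22831

class = fixed-axis compound train [3 meshes; 3 ratios multiply, 3 sense flips]
mesh 1 [45T→17T]: running ratio 45/17, sense −
mesh 2 [13T→79T]: running ratio 585/1343, sense +
mesh 3 [28T→85T]: running ratio 3276/22831, sense −
ω_out/ω_in = -3276/22831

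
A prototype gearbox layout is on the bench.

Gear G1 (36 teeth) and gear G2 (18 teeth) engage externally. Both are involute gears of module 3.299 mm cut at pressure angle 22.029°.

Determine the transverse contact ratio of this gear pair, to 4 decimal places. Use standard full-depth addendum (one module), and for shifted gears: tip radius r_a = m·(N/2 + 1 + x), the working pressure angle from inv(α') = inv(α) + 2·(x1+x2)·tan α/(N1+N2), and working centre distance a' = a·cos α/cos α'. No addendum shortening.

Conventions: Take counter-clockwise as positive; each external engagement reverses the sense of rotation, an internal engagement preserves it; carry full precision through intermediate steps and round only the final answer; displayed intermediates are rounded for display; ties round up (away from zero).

1.5361

single-mesh involute tooth geometry (36T engaging 18T at module 3.299)
base radii: r_b1 = 55.046765, r_b2 = 27.523383
tip radii: r_a1 = 62.681000, r_a2 = 32.990000
no profile shift: α' = α, a' = a
action lengths: √(r_a1²−r_b1²) = 29.979349, √(r_a2²−r_b2²) = 18.188004
base pitch p_b = π·m·cos α = 9.607473
CR = (29.979349 + 18.188004 − 89.073000·sin 22.02900°)/9.607473 = 1.536119
contact ratio ≈ 1.5361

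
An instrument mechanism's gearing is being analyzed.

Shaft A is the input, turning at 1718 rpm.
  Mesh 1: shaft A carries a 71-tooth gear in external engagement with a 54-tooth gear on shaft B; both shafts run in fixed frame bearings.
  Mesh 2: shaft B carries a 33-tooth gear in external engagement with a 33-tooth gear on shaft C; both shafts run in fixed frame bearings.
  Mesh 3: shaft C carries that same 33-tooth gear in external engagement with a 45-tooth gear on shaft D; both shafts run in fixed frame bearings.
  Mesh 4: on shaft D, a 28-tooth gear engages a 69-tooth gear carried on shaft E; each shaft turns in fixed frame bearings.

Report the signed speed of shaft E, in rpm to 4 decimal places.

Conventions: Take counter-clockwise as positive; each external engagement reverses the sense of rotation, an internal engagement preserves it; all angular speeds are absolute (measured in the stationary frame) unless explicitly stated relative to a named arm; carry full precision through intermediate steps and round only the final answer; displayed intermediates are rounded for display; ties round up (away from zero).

+672.1994 rpm

recognized (5 fixed axles, 4 meshes): fixed-axis compound train
mesh 1 [71T→54T]: ω = 1718.0000×71/54 = 2258.8519 rpm, sense flips to −
mesh 2 [33T→33T]: ω = 2258.8519×33/33 = 2258.8519 rpm, sense flips to +
mesh 3 [33T→45T]: ω = 2258.8519×33/45 = 1656.4914 rpm, sense flips to −
mesh 4 [28T→69T]: ω = 1656.4914×28/69 = 672.1994 rpm, sense flips to +
signed output speed = +672.1994 rpm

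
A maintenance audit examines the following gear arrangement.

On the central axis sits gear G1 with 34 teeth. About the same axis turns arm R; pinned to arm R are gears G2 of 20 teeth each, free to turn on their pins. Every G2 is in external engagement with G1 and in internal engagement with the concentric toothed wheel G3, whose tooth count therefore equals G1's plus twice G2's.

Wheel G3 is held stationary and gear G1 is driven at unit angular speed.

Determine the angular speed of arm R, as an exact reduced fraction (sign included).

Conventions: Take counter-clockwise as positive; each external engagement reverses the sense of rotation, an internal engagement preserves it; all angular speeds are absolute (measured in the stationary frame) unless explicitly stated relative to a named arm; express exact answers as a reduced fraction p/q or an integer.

17/54

class = planetary set [G3 = 34+2·20 = 74; Willis about the carrier]
ring teeth: 34 + 2·20 = 74
34(ω_sun−ω_arm) = −74(ω_ring−ω_arm),  ω_ring = 0, ω_sun = 1
34(1−ω_arm) = −74(0−ω_arm)  ⇒  108·ω_arm = 34  ⇒  ω_arm = 17/54
exact speed ratio = 17/54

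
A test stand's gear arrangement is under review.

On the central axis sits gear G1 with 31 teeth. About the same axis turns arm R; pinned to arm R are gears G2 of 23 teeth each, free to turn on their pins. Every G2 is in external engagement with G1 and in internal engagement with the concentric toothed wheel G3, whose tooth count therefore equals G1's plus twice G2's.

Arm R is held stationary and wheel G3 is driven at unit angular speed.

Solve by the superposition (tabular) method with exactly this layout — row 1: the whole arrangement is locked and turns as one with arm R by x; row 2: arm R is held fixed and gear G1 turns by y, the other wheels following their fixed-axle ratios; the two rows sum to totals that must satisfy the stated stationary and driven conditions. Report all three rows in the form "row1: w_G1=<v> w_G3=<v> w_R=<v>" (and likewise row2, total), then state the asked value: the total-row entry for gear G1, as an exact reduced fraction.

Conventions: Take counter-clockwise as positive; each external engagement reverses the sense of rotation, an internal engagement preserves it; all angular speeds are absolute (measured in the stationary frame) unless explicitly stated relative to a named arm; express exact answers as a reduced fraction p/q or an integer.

row1: w_G1=0 w_G3=0 w_R=0
row2: w_G1=-77/31 w_G3=1 w_R=0
total: w_G1=-77/31 w_G3=1 w_R=0
asked value: -77/31

recognized (axles ride arm R): planetary set, 31/23/77 teeth
row 1 (train locked, turned with arm): all members turn x
superposition row 2 [arm held]: sun y, ring −(31/77)·y, arm 0
boundary: total ω_arm = x = 0 and total ω_ring = x − (31/77)·y = 1  ⇒  y = -77/31, x = 0
row 2 ring = −(31/77)·(-77/31) = 1
totals (row 1 + row 2): sun 0 + (-77/31) = -77/31, ring 0 + 1 = 1, arm 0 + 0 = 0
asked cell (total, sun) = -77/31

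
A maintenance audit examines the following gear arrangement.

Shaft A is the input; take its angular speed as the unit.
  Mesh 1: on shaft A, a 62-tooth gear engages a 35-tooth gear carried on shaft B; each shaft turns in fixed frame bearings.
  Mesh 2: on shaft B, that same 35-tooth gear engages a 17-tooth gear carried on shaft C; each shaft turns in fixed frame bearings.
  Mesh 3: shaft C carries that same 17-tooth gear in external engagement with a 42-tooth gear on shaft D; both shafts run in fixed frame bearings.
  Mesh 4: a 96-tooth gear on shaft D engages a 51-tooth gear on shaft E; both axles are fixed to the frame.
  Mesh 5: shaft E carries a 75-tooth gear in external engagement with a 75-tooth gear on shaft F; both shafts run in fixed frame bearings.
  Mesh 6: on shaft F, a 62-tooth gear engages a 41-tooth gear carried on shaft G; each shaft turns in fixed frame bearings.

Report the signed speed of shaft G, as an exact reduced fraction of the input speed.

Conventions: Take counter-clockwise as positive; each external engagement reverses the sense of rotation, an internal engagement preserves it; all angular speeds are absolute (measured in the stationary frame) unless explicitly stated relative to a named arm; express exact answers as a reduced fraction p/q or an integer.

6-mesh fixed-axis compound train (all bearings frame-fixed)
mesh 1 [62T→35T]: |ω|/ω_in = 1×62/35 = 62/35, sense flips to −
mesh 2 [35T→17T]: |ω|/ω_in = (62/35)×35/17 = 62/17, sense flips to +
mesh 3 [17T→42T]: |ω|/ω_in = (62/17)×17/42 = 31/21, sense flips to −
mesh 4 [96T→51T]: |ω|/ω_in = (31/21)×96/51 = 992/357, sense flips to +
mesh 5 [75T→75T]: |ω|/ω_in = (992/357)×75/75 = 992/357, sense flips to −
mesh 6 [62T→41T]: |ω|/ω_in = (992/357)×62/41 = 61504/14637, sense flips to +
signed output speed (× input speed) = 61504/14637

61504/14637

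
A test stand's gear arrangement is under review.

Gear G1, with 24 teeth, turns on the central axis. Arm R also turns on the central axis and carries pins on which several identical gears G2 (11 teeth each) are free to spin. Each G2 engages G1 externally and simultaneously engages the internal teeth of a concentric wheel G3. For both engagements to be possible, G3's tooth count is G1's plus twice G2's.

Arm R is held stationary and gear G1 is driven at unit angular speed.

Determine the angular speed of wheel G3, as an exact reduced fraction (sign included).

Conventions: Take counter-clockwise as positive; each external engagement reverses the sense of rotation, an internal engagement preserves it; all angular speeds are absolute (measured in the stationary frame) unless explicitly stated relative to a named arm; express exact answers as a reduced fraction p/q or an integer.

-12/23

planetary set (24T centre, 11T on arm, 46T internal) — Willis relation
ring teeth: 24 + 2·11 = 46
24(ω_sun−ω_arm) = −46(ω_ring−ω_arm),  ω_arm = 0, ω_sun = 1
ω_ring = 0 − (24/46)(1−0) = -12/23
exact speed ratio = -12/23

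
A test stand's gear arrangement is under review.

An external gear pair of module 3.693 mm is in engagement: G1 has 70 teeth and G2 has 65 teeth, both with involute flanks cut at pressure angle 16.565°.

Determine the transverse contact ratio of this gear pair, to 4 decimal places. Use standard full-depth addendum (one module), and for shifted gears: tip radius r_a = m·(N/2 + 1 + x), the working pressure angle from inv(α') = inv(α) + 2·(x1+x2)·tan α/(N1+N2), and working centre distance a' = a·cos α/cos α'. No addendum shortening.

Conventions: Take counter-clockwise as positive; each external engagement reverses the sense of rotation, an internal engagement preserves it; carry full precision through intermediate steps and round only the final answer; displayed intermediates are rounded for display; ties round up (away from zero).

2.0387

topology: single-mesh involute geometry — m = 3.693, 70T/65T pair
base radii: r_b1 = 123.890518, r_b2 = 115.041196
tip radii: r_a1 = 132.948000, r_a2 = 123.715500
no profile shift: α' = α, a' = a
action lengths: √(r_a1²−r_b1²) = 48.231837, √(r_a2²−r_b2²) = 45.508771
base pitch p_b = π·m·cos α = 11.120387
CR = (48.231837 + 45.508771 − 249.277500·sin 16.56500°)/11.120387 = 2.038676
contact ratio ≈ 2.0387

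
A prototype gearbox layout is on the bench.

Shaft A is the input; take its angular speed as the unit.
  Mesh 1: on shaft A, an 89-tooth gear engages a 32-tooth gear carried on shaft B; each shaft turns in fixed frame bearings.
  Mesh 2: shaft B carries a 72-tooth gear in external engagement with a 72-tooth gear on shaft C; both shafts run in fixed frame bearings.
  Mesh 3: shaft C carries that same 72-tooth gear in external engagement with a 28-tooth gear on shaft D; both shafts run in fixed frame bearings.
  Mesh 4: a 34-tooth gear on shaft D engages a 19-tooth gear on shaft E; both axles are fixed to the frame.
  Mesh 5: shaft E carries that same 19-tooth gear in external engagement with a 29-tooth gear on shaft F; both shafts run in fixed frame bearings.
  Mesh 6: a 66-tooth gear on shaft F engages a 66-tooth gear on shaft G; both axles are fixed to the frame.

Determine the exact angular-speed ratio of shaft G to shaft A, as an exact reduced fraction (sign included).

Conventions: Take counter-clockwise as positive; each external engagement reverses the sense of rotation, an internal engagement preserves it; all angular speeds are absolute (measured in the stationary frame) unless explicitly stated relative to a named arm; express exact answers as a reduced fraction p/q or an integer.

class = fixed-axis compound train [6 meshes; 6 ratios multiply, 6 sense flips]
mesh 1 [89T→32T]: running ratio 89/32, sense −
mesh 2 [72T→72T]: running ratio 89/32, sense +
mesh 3 [72T→28T]: running ratio 801/112, sense −
mesh 4 [34T→19T]: running ratio 13617/1064, sense +
mesh 5 [19T→29T]: running ratio 13617/1624, sense −
mesh 6 [66T→66T]: running ratio 13617/1624, sense +
ω_out/ω_in = 13617/1624

13617/1624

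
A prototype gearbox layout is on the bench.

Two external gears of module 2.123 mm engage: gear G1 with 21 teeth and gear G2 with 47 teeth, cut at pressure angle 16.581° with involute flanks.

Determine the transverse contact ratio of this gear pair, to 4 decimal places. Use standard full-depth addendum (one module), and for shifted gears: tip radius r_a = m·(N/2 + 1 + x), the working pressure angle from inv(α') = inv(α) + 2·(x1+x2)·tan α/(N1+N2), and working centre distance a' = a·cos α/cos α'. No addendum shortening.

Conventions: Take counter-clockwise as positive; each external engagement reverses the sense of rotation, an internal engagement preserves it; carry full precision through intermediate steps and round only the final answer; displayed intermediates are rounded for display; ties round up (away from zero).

recognized (one external pair, fixed centres): single-mesh tooth geometry, m = 2.123, N1 = 21, N2 = 47
base radii: r_b1 = 21.364558, r_b2 = 47.815916
tip radii: r_a1 = 24.414500, r_a2 = 52.013500
no profile shift: α' = α, a' = a
action lengths: √(r_a1²−r_b1²) = 11.816237, √(r_a2²−r_b2²) = 20.470523
base pitch p_b = π·m·cos α = 6.392261
CR = (11.816237 + 20.470523 − 72.182000·sin 16.58100°)/6.392261 = 1.828483
contact ratio ≈ 1.8285

1.8285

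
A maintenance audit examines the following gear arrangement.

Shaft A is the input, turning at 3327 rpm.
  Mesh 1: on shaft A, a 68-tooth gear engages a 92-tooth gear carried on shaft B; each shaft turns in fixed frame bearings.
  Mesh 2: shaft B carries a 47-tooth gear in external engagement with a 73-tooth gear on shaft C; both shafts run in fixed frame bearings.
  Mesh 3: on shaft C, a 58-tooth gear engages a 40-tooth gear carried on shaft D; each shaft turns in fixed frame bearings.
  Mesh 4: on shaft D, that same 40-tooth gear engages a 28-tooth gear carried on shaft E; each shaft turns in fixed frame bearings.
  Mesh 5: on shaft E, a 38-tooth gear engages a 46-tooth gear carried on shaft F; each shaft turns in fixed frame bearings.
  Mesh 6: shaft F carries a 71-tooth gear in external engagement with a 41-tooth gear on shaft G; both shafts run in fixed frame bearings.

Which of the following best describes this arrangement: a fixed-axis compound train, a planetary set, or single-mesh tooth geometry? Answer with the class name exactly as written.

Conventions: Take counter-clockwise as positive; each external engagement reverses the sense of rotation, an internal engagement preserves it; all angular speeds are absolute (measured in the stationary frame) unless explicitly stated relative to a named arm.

fixed-axis compound train

6-mesh fixed-axis compound train (all bearings frame-fixed)
classification: fixed-axis compound train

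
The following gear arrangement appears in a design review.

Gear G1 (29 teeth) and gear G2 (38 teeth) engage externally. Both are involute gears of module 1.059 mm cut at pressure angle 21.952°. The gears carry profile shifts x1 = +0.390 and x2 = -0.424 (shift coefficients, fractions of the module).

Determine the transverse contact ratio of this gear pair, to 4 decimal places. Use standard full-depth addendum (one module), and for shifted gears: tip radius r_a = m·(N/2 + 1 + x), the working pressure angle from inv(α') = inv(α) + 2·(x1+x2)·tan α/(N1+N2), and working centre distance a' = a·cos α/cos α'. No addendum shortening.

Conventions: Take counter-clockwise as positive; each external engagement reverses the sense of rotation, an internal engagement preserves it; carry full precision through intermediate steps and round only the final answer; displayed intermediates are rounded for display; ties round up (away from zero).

class = single-mesh tooth geometry [involute pair 29T × 38T, m = 1.059]
base radii: r_b1 = 14.242186, r_b2 = 18.662174
tip radii: r_a1 = 16.827510, r_a2 = 20.730984
inv(α') = inv(21.952°) + 2·(+0.390-0.424)·tan α/(29+38) = 0.01950830  ⇒  α' = 21.80666°
a' = a·cos α / cos α' = 35.4765·cos 21.952°/cos 21.80666° = 35.440380
action lengths: √(r_a1²−r_b1²) = 8.962435, √(r_a2²−r_b2²) = 9.027566
base pitch p_b = π·m·cos α = 3.085734
CR = (8.962435 + 9.027566 − 35.440380·sin 21.80666°)/3.085734 = 1.563568
contact ratio ≈ 1.5636

1.5636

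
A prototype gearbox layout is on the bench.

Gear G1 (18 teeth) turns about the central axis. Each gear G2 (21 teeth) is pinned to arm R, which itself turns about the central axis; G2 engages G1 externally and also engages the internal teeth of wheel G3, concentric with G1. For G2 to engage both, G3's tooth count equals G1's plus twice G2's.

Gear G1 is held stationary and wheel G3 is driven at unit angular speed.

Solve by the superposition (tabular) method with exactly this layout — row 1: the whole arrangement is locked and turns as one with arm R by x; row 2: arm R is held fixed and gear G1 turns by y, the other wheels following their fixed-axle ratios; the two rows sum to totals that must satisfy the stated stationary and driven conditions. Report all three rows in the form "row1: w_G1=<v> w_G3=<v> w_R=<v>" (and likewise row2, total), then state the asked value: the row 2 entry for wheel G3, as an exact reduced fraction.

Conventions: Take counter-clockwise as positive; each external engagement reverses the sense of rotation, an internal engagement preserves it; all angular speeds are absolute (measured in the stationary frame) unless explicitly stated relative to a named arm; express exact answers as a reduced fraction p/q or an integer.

class = planetary set [G3 = 18+2·21 = 60; Willis about the carrier]
superposition row 1 [locked train]: every member turns x
row 2 (arm held, sun turns y): ω_ring = −(18/60)·y, ω_arm = 0
boundary: total ω_sun = x + y = 0 and total ω_ring = x − (18/60)·y = 1  ⇒  y = -10/13, x = 10/13
row 2 ring = −(18/60)·(-10/13) = 3/13
totals (row 1 + row 2): sun 10/13 + (-10/13) = 0, ring 10/13 + 3/13 = 1, arm 10/13 + 0 = 10/13
asked cell (row2, ring) = 3/13

row1: w_G1=10/13 w_G3=10/13 w_R=10/13
row2: w_G1=-10/13 w_G3=3/13 w_R=0
total: w_G1=0 w_G3=1 w_R=10/13
asked value: 3/13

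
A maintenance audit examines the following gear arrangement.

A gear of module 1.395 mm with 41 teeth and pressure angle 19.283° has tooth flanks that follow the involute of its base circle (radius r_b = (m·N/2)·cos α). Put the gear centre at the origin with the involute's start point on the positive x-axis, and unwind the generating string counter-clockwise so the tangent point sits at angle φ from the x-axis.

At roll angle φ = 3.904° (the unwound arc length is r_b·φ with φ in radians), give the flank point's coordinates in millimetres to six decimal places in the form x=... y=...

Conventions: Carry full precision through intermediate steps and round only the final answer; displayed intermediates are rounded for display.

class = single-mesh tooth geometry [base-circle involute, m = 1.395, 41T]
pitch radius r_p = m·N/2 = 1.395·41/2 = 28.597500
base radius r_b = r_p·cos α = 28.597500·cos 19.283° = 26.993151
roll angle φ = 3.904° = 0.06813765 rad
x = r_b·(cos φ + φ·sin φ) = 27.055739
y = r_b·(sin φ − φ·cos φ) = 0.002845

x=27.055739 y=0.002845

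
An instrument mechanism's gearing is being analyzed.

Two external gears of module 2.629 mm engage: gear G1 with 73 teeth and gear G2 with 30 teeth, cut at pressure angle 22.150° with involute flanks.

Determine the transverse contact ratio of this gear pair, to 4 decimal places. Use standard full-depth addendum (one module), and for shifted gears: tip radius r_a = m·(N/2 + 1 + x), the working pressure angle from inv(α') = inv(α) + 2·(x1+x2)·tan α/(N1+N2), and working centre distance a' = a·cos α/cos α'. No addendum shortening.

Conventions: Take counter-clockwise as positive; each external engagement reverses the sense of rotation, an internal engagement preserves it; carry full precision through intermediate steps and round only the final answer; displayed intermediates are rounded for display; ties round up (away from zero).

1.6318

single-mesh involute tooth geometry (73T engaging 30T at module 2.629)
base radii: r_b1 = 88.876759, r_b2 = 36.524695
tip radii: r_a1 = 98.587500, r_a2 = 42.064000
no profile shift: α' = α, a' = a
action lengths: √(r_a1²−r_b1²) = 42.666344, √(r_a2²−r_b2²) = 20.864485
base pitch p_b = π·m·cos α = 7.649714
CR = (42.666344 + 20.864485 − 135.393500·sin 22.15000°)/7.649714 = 1.631833
contact ratio ≈ 1.6318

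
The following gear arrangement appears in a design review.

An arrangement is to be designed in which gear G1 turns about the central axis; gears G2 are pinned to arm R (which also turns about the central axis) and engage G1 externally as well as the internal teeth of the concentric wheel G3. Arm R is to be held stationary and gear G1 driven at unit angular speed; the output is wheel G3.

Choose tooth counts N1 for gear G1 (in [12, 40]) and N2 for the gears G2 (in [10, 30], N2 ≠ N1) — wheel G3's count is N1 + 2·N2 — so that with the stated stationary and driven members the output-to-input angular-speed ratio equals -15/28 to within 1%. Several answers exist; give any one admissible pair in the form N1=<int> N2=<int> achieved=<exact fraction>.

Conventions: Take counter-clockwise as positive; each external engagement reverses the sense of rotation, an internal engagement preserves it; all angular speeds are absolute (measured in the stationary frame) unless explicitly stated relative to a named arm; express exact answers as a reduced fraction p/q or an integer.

N1=30 N2=13 achieved=-15/28

class = planetary set [ratio -15/28 wanted; Willis about the carrier]
Willis with ω_arm = 0: ω_ring/ω_sun = −N1/N3; set equal to -15/28  ⇒  N3/N1 = −1/(-15/28) = 28/15
N3 = N1 + 2·N2  ⇒  N2/N1 = (N3/N1 − 1)/2 = (28/15 − 1)/2 = 13/30
smallest multiple with N1 ≥ 12 and N2 ≥ 10: k = 1  ⇒  N1 = 1·30 = 30, N2 = 1·13 = 13 (N1 ≤ 40, N2 ≤ 30, N2 ≠ N1 ✓), N3 = 30 + 2·13 = 56
check: −N1/N3 with N1 = 30, N3 = 56 gives -15/28; |achieved − target| = 0 ≤ 3/560 ✓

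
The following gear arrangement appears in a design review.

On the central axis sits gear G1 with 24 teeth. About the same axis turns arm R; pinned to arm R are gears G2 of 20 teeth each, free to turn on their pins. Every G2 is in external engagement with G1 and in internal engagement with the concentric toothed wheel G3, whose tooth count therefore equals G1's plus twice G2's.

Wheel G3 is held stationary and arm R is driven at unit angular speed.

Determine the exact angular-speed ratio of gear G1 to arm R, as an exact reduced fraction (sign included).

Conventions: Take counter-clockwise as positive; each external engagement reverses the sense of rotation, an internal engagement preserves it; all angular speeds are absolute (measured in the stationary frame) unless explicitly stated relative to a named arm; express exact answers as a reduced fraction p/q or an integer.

11/3

topology: planetary set — G1 24T / G2 20T / G3 64T, arm = carrier (Willis)
ring teeth: 24 + 2·20 = 64
24(ω_sun−ω_arm) = −64(ω_ring−ω_arm),  ω_ring = 0, ω_arm = 1
ω_sun = 1 − (64/24)(0−1) = 11/3
ω_out/ω_in = 11/3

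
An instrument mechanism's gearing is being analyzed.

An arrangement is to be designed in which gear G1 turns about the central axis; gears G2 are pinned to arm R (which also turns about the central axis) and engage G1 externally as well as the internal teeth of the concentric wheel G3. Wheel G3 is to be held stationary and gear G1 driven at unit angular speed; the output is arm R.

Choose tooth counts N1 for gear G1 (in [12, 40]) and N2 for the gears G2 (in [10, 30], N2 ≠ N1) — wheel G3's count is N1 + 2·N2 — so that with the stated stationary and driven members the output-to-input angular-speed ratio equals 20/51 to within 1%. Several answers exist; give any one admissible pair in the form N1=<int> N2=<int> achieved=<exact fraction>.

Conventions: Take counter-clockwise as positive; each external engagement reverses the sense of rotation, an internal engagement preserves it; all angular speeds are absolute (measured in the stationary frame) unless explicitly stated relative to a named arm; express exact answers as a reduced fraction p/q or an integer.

class = planetary set [ratio 20/51 wanted; Willis about the carrier]
Willis with ω_ring = 0: ω_arm/ω_sun = N1/(N1+N3); set equal to 20/51  ⇒  N3/N1 = 1/(20/51) − 1 = 31/20
N3 = N1 + 2·N2  ⇒  N2/N1 = (N3/N1 − 1)/2 = (31/20 − 1)/2 = 11/40
smallest multiple with N1 ≥ 12 and N2 ≥ 10: k = 1  ⇒  N1 = 1·40 = 40, N2 = 1·11 = 11 (N1 ≤ 40, N2 ≤ 30, N2 ≠ N1 ✓), N3 = 40 + 2·11 = 62
check: N1/(N1+N3) with N1 = 40, N3 = 62 gives 20/51; |achieved − target| = 0 ≤ 1/255 ✓

N1=40 N2=11 achieved=20/51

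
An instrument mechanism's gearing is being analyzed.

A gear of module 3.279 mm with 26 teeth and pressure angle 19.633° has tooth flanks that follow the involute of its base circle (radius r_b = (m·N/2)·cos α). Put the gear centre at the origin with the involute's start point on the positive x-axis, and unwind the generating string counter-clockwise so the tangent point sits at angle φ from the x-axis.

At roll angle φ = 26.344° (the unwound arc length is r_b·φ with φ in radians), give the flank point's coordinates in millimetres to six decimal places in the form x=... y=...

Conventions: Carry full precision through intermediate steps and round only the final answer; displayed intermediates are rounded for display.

x=44.171027 y=1.273561

topology: single-mesh involute geometry — m = 3.279, N = 26
pitch radius r_p = m·N/2 = 3.279·26/2 = 42.627000
base radius r_b = r_p·cos α = 42.627000·cos 19.633° = 40.148841
roll angle φ = 26.344° = 0.45978954 rad
x = r_b·(cos φ + φ·sin φ) = 44.171027
y = r_b·(sin φ − φ·cos φ) = 1.273561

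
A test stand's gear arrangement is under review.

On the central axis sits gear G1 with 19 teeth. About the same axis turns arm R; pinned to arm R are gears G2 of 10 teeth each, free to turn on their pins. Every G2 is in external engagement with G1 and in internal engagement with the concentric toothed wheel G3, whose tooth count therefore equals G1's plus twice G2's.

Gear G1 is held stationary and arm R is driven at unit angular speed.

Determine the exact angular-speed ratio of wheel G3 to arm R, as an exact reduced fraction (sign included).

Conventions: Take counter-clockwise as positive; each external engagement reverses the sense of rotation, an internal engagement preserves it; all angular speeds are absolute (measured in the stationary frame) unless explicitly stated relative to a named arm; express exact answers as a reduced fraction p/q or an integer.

planetary set (19T centre, 10T on arm, 39T internal) — Willis relation
ring teeth: 19 + 2·10 = 39
19(ω_sun−ω_arm) = −39(ω_ring−ω_arm),  ω_sun = 0, ω_arm = 1
ω_ring = 1 − (19/39)(0−1) = 58/39
ω_out/ω_in = 58/39

58/39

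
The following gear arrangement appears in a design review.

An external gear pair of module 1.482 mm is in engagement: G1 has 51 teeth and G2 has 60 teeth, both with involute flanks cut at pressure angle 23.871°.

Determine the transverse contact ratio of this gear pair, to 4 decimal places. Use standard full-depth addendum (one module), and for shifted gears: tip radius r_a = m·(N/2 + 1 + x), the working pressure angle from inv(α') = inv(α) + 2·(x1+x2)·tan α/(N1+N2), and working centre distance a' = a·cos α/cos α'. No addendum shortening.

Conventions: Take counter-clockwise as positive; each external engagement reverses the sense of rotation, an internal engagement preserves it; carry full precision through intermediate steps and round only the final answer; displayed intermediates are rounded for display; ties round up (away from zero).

recognized (one external pair, fixed centres): single-mesh tooth geometry, m = 1.482, N1 = 51, N2 = 60
base radii: r_b1 = 34.558316, r_b2 = 40.656843
tip radii: r_a1 = 39.273000, r_a2 = 45.942000
no profile shift: α' = α, a' = a
action lengths: √(r_a1²−r_b1²) = 18.657205, √(r_a2²−r_b2²) = 21.393656
base pitch p_b = π·m·cos α = 4.257575
CR = (18.657205 + 21.393656 − 82.251000·sin 23.87100°)/4.257575 = 1.589080
contact ratio ≈ 1.5891

1.5891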